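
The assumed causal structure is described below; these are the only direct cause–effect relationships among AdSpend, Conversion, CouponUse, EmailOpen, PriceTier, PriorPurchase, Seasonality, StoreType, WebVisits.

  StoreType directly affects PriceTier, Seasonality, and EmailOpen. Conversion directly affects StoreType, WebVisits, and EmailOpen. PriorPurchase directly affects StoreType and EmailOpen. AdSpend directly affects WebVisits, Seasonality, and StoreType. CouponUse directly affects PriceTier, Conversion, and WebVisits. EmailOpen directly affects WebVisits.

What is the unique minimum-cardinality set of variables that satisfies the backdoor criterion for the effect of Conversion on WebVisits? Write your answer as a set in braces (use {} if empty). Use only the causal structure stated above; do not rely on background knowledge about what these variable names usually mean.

Variables eligible for adjustment (non-descendants of Conversion, excluding Conversion and WebVisits): {AdSpend, CouponUse, PriorPurchase}.
Backdoor paths from Conversion to WebVisits:
  P1: Conversion <- CouponUse -> PriceTier <- StoreType <- PriorPurchase -> EmailOpen -> WebVisits
  P2: Conversion <- CouponUse -> PriceTier <- StoreType <- AdSpend -> WebVisits
  P3: Conversion <- CouponUse -> PriceTier <- StoreType -> Seasonality <- AdSpend -> WebVisits
  P4: Conversion <- CouponUse -> PriceTier <- StoreType -> EmailOpen -> WebVisits
  P5: Conversion <- CouponUse -> WebVisits
The empty set is not sufficient: P5 (Conversion <- CouponUse -> WebVisits) has no collider blocking it and no conditioned non-collider, so it is open.
Try {CouponUse}:
  P1: blocked at fork node CouponUse ∈ conditioning set.
  P2: blocked at fork node CouponUse ∈ conditioning set.
  P3: blocked at fork node CouponUse ∈ conditioning set.
  P4: blocked at fork node CouponUse ∈ conditioning set.
  P5: blocked at fork node CouponUse ∈ conditioning set.
{CouponUse} contains no descendant of Conversion and blocks every backdoor path.
No other singleton works — e.g. {PriorPurchase} leaves P5 open — so {CouponUse} is the unique smallest valid adjustment set.

{CouponUse}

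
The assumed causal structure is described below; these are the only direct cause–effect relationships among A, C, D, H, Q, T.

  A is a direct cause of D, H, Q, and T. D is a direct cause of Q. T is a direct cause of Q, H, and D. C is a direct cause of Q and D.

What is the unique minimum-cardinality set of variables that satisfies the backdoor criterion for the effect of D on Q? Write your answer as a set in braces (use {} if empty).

{A, C, T}

Variables eligible for adjustment (non-descendants of D, excluding D and Q): {A, C, H, T}.
Backdoor paths from D to Q:
  P1: D <- A -> T -> Q
  P2: D <- A -> H <- T -> Q
  P3: D <- A -> Q
  P4: D <- T <- A -> Q
  P5: D <- T -> H <- A -> Q
  P6: D <- T -> Q
  P7: D <- C -> Q
The empty set is not sufficient: P1 (D <- A -> T -> Q) has no collider blocking it and no conditioned non-collider, so it is open.
Try {A, C, T}:
  P1: blocked at fork node A ∈ conditioning set.
  P2: blocked at fork node A ∈ conditioning set.
  P3: blocked at fork node A ∈ conditioning set.
  P4: blocked at chain node T ∈ conditioning set.
  P5: blocked at fork node T ∈ conditioning set.
  P6: blocked at fork node T ∈ conditioning set.
  P7: blocked at fork node C ∈ conditioning set.
{A, C, T} contains no descendant of D and blocks every backdoor path.
Every element of {A, C, T} is needed (dropping A leaves P3 open; dropping C leaves P7 open; dropping T leaves P6 open), so no proper subset is valid.
Among all size-3 subsets of the eligible variables, only {A, C, T} blocks every backdoor path, so it is the unique smallest valid adjustment set.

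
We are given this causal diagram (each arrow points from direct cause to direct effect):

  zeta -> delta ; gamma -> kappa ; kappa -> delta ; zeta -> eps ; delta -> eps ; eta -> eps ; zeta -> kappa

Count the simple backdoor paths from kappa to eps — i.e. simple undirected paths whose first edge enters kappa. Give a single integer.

A backdoor path from kappa to eps is any simple undirected path whose first edge points into kappa (i.e. leaves kappa via a parent).
Parents of kappa: {gamma, zeta}.
Enumerating:
  P1: kappa <- zeta -> delta -> eps
  P2: kappa <- zeta -> eps
That exhausts the simple backdoor paths. Count: 2.

2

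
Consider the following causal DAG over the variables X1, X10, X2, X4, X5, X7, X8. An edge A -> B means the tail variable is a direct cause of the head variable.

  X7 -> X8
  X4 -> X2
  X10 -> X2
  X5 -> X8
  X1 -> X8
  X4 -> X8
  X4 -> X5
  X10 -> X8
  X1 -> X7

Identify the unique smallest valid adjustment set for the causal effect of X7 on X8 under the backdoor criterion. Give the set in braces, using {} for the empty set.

{X1}

Variables eligible for adjustment (non-descendants of X7, excluding X7 and X8): {X1, X10, X2, X4, X5}.
Backdoor paths from X7 to X8:
  P1: X7 <- X1 -> X8
The empty set is not sufficient: P1 (X7 <- X1 -> X8) has no collider blocking it and no conditioned non-collider, so it is open.
Try {X1}:
  P1: blocked at fork node X1 ∈ conditioning set.
{X1} contains no descendant of X7 and blocks every backdoor path.
No other singleton works — e.g. {X4} leaves P1 open — so {X1} is the unique smallest valid adjustment set.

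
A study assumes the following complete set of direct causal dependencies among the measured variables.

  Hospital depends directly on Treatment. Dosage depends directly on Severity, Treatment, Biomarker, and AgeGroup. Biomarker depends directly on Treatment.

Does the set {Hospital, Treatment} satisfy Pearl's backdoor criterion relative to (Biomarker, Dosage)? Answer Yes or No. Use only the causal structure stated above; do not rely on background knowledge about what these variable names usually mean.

Yes

Backdoor paths from Biomarker to Dosage (paths whose first edge points into Biomarker):
  P1: Biomarker <- Treatment -> Dosage
Condition 1 (no descendant of Biomarker in the set): holds — descendants of Biomarker are {Dosage}; none are in {Hospital, Treatment}.
Condition 2 (every backdoor path blocked by {Hospital, Treatment}):
  P1: blocked at fork node Treatment ∈ conditioning set.
{Hospital, Treatment} satisfies the backdoor criterion.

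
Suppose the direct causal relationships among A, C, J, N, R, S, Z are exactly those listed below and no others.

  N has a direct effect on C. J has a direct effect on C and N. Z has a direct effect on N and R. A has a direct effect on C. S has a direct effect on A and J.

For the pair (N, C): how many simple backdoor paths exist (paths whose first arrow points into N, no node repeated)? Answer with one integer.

A backdoor path from N to C is any simple undirected path whose first edge points into N (i.e. leaves N via a parent).
Parents of N: {J, Z}.
Enumerating:
  P1: N <- J <- S -> A -> C
  P2: N <- J -> C
That exhausts the simple backdoor paths. Count: 2.

2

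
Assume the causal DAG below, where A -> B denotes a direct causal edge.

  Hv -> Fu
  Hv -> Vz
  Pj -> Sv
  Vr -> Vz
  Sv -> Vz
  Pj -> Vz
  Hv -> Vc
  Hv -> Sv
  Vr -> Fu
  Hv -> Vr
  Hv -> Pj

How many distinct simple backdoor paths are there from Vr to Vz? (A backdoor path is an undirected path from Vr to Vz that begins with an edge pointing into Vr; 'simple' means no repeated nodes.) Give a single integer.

A backdoor path from Vr to Vz is any simple undirected path whose first edge points into Vr (i.e. leaves Vr via a parent).
Parents of Vr: {Hv}.
Enumerating:
  P1: Vr <- Hv -> Pj -> Sv -> Vz
  P2: Vr <- Hv -> Pj -> Vz
  P3: Vr <- Hv -> Sv <- Pj -> Vz
  P4: Vr <- Hv -> Sv -> Vz
  P5: Vr <- Hv -> Vz
That exhausts the simple backdoor paths. Count: 5.

5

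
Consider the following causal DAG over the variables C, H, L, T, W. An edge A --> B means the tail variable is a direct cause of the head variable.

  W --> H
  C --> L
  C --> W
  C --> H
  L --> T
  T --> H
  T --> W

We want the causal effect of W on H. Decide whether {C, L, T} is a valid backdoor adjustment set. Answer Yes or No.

Yes

Backdoor paths from W to H (paths whose first edge points into W):
  P1: W <- C -> L -> T -> H
  P2: W <- C -> H
  P3: W <- T <- L <- C -> H
  P4: W <- T -> H
Condition 1 (no descendant of W in the set): holds — descendants of W are {H}; none are in {C, L, T}.
Condition 2 (every backdoor path blocked by {C, L, T}):
  P1: blocked at fork node C ∈ conditioning set.
  P2: blocked at fork node C ∈ conditioning set.
  P3: blocked at chain node T ∈ conditioning set.
  P4: blocked at fork node T ∈ conditioning set.
{C, L, T} satisfies the backdoor criterion.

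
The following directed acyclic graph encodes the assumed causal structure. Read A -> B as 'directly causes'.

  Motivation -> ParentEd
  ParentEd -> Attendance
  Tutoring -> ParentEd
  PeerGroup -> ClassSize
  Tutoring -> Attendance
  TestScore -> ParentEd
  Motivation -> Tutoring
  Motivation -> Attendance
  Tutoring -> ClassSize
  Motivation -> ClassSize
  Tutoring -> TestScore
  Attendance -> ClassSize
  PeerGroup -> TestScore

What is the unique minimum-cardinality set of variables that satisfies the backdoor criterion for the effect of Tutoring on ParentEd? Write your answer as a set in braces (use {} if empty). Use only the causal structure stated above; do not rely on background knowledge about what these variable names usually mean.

Variables eligible for adjustment (non-descendants of Tutoring, excluding Tutoring and ParentEd): {Motivation, PeerGroup}.
Backdoor paths from Tutoring to ParentEd:
  P1: Tutoring <- Motivation -> ParentEd
  P2: Tutoring <- Motivation -> Attendance <- ParentEd
  P3: Tutoring <- Motivation -> Attendance -> ClassSize <- PeerGroup -> TestScore -> ParentEd
  P4: Tutoring <- Motivation -> ClassSize <- PeerGroup -> TestScore -> ParentEd
  P5: Tutoring <- Motivation -> ClassSize <- Attendance <- ParentEd
The empty set is not sufficient: P1 (Tutoring <- Motivation -> ParentEd) has no collider blocking it and no conditioned non-collider, so it is open.
Try {Motivation}:
  P1: blocked at fork node Motivation ∈ conditioning set.
  P2: blocked at fork node Motivation ∈ conditioning set.
  P3: blocked at fork node Motivation ∈ conditioning set.
  P4: blocked at fork node Motivation ∈ conditioning set.
  P5: blocked at fork node Motivation ∈ conditioning set.
{Motivation} contains no descendant of Tutoring and blocks every backdoor path.
No other singleton works — e.g. {PeerGroup} leaves P1 open — so {Motivation} is the unique smallest valid adjustment set.

{Motivation}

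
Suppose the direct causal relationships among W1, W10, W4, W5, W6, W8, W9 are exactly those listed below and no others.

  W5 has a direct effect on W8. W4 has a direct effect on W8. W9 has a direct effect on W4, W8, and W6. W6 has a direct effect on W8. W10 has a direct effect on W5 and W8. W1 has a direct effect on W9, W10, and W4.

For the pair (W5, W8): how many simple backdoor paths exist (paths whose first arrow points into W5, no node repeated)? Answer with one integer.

7

A backdoor path from W5 to W8 is any simple undirected path whose first edge points into W5 (i.e. leaves W5 via a parent).
Parents of W5: {W10}.
Enumerating:
  P1: W5 <- W10 <- W1 -> W9 -> W4 -> W8
  P2: W5 <- W10 <- W1 -> W9 -> W6 -> W8
  P3: W5 <- W10 <- W1 -> W9 -> W8
  P4: W5 <- W10 <- W1 -> W4 <- W9 -> W6 -> W8
  P5: W5 <- W10 <- W1 -> W4 <- W9 -> W8
  P6: W5 <- W10 <- W1 -> W4 -> W8
  P7: W5 <- W10 -> W8
That exhausts the simple backdoor paths. Count: 7.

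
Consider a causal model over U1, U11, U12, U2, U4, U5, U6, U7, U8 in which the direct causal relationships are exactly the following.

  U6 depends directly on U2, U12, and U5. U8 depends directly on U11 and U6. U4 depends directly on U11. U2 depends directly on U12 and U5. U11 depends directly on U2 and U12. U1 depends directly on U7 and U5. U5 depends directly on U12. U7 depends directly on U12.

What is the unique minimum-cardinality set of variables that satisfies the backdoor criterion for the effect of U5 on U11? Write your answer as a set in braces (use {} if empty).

Variables eligible for adjustment (non-descendants of U5, excluding U5 and U11): {U12, U7}.
Backdoor paths from U5 to U11:
  P1: U5 <- U12 -> U2 -> U11
  P2: U5 <- U12 -> U2 -> U6 -> U8 <- U11
  P3: U5 <- U12 -> U11
  P4: U5 <- U12 -> U6 <- U2 -> U11
  P5: U5 <- U12 -> U6 -> U8 <- U11
The empty set is not sufficient: P1 (U5 <- U12 -> U2 -> U11) has no collider blocking it and no conditioned non-collider, so it is open.
Try {U12}:
  P1: blocked at fork node U12 ∈ conditioning set.
  P2: blocked at fork node U12 ∈ conditioning set.
  P3: blocked at fork node U12 ∈ conditioning set.
  P4: blocked at fork node U12 ∈ conditioning set.
  P5: blocked at fork node U12 ∈ conditioning set.
{U12} contains no descendant of U5 and blocks every backdoor path.
No other singleton works — e.g. {U7} leaves P1 open — so {U12} is the unique smallest valid adjustment set.

{U12}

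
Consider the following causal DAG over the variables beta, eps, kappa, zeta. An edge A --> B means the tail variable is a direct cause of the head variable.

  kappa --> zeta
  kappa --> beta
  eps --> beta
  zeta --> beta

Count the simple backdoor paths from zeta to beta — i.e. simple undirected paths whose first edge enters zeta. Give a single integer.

1

A backdoor path from zeta to beta is any simple undirected path whose first edge points into zeta (i.e. leaves zeta via a parent).
Parents of zeta: {kappa}.
Enumerating:
  P1: zeta <- kappa -> beta
That exhausts the simple backdoor paths. Count: 1.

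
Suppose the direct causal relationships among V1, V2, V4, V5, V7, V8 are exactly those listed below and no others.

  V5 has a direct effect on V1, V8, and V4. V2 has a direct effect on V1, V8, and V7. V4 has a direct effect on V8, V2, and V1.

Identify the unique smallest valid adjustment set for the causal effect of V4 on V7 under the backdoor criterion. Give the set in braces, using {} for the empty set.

{}

Variables eligible for adjustment (non-descendants of V4, excluding V4 and V7): {V5}.
Backdoor paths from V4 to V7:
  P1: V4 <- V5 -> V8 <- V2 -> V7
  P2: V4 <- V5 -> V1 <- V2 -> V7
Each backdoor path contains an unconditioned collider, so every path is already blocked with the empty conditioning set:
  P1: blocked at collider V8 (neither it nor any descendant is in the conditioning set).
  P2: blocked at collider V1 (neither it nor any descendant is in the conditioning set).
The empty set is therefore the unique smallest valid set.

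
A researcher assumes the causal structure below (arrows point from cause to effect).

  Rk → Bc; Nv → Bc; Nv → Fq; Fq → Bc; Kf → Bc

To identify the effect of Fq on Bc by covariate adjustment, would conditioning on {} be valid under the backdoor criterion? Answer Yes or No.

Backdoor paths from Fq to Bc (paths whose first edge points into Fq):
  P1: Fq <- Nv -> Bc
Condition 1 (no descendant of Fq in the set): holds — descendants of Fq are {Bc}; none are in {}.
Condition 2 (every backdoor path blocked by {}):
  P1: open — no interior node is in the conditioning set.
{} does not satisfy the backdoor criterion.

No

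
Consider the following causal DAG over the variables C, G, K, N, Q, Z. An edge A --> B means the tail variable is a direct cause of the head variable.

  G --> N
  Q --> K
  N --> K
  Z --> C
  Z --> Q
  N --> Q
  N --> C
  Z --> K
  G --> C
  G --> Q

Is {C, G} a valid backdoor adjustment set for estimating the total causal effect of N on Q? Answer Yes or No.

Backdoor paths from N to Q (paths whose first edge points into N):
  P1: N <- G -> Q
  P2: N <- G -> C <- Z -> Q
  P3: N <- G -> C <- Z -> K <- Q
Condition 1 (no descendant of N in the set): FAILS — C is a descendant of N.
Condition 2 (every backdoor path blocked by {C, G}):
  P1: blocked at fork node G ∈ conditioning set.
  P2: blocked at fork node G ∈ conditioning set.
  P3: blocked at fork node G ∈ conditioning set.
{C, G} does not satisfy the backdoor criterion.

No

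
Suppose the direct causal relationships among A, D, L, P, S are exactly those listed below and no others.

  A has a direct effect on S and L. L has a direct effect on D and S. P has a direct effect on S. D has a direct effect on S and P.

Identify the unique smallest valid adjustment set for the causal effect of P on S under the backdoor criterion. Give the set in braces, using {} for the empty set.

{D}

Variables eligible for adjustment (non-descendants of P, excluding P and S): {A, D, L}.
Backdoor paths from P to S:
  P1: P <- D <- L <- A -> S
  P2: P <- D <- L -> S
  P3: P <- D -> S
The empty set is not sufficient: P1 (P <- D <- L <- A -> S) has no collider blocking it and no conditioned non-collider, so it is open.
Try {D}:
  P1: blocked at chain node D ∈ conditioning set.
  P2: blocked at chain node D ∈ conditioning set.
  P3: blocked at fork node D ∈ conditioning set.
{D} contains no descendant of P and blocks every backdoor path.
No other singleton works — e.g. {A} leaves P2 open — so {D} is the unique smallest valid adjustment set.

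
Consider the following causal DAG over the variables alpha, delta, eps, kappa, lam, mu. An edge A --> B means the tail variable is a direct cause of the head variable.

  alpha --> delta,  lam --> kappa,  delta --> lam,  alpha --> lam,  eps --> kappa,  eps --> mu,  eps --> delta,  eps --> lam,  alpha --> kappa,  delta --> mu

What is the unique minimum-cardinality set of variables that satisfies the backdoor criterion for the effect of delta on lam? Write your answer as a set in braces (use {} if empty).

{alpha, eps}

Variables eligible for adjustment (non-descendants of delta, excluding delta and lam): {alpha, eps}.
Backdoor paths from delta to lam:
  P1: delta <- eps -> lam
  P2: delta <- eps -> kappa <- alpha -> lam
  P3: delta <- eps -> kappa <- lam
  P4: delta <- alpha -> lam
  P5: delta <- alpha -> kappa <- eps -> lam
  P6: delta <- alpha -> kappa <- lam
The empty set is not sufficient: P1 (delta <- eps -> lam) has no collider blocking it and no conditioned non-collider, so it is open.
Try {alpha, eps}:
  P1: blocked at fork node eps ∈ conditioning set.
  P2: blocked at fork node eps ∈ conditioning set.
  P3: blocked at fork node eps ∈ conditioning set.
  P4: blocked at fork node alpha ∈ conditioning set.
  P5: blocked at fork node alpha ∈ conditioning set.
  P6: blocked at fork node alpha ∈ conditioning set.
{alpha, eps} contains no descendant of delta and blocks every backdoor path.
Every element of {alpha, eps} is needed (dropping alpha leaves P4 open; dropping eps leaves P1 open), so no proper subset is valid.
Among all size-2 subsets of the eligible variables, only {alpha, eps} blocks every backdoor path, so it is the unique smallest valid adjustment set.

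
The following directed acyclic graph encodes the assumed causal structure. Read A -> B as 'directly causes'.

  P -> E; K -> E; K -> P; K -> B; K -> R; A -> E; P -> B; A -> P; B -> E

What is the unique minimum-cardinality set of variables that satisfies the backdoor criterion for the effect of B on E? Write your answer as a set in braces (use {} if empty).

{K, P}

Variables eligible for adjustment (non-descendants of B, excluding B and E): {A, K, P, R}.
Backdoor paths from B to E:
  P1: B <- K -> P <- A -> E
  P2: B <- K -> P -> E
  P3: B <- K -> E
  P4: B <- P <- K -> E
  P5: B <- P <- A -> E
  P6: B <- P -> E
The empty set is not sufficient: P2 (B <- K -> P -> E) has no collider blocking it and no conditioned non-collider, so it is open.
Try {K, P}:
  P1: blocked at fork node K ∈ conditioning set.
  P2: blocked at fork node K ∈ conditioning set.
  P3: blocked at fork node K ∈ conditioning set.
  P4: blocked at chain node P ∈ conditioning set.
  P5: blocked at chain node P ∈ conditioning set.
  P6: blocked at fork node P ∈ conditioning set.
{K, P} contains no descendant of B and blocks every backdoor path.
Every element of {K, P} is needed (dropping K leaves P1 open; dropping P leaves P5 open), so no proper subset is valid.
Among all size-2 subsets of the eligible variables, only {K, P} blocks every backdoor path, so it is the unique smallest valid adjustment set.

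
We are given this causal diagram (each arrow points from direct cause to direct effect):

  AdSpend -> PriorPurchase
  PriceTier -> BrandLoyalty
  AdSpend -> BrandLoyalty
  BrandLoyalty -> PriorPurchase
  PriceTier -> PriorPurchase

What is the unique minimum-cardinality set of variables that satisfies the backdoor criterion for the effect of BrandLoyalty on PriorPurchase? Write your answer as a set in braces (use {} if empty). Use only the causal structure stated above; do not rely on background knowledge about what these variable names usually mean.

{AdSpend, PriceTier}

Variables eligible for adjustment (non-descendants of BrandLoyalty, excluding BrandLoyalty and PriorPurchase): {AdSpend, PriceTier}.
Backdoor paths from BrandLoyalty to PriorPurchase:
  P1: BrandLoyalty <- AdSpend -> PriorPurchase
  P2: BrandLoyalty <- PriceTier -> PriorPurchase
The empty set is not sufficient: P1 (BrandLoyalty <- AdSpend -> PriorPurchase) has no collider blocking it and no conditioned non-collider, so it is open.
Try {AdSpend, PriceTier}:
  P1: blocked at fork node AdSpend ∈ conditioning set.
  P2: blocked at fork node PriceTier ∈ conditioning set.
{AdSpend, PriceTier} contains no descendant of BrandLoyalty and blocks every backdoor path.
Every element of {AdSpend, PriceTier} is needed (dropping AdSpend leaves P1 open; dropping PriceTier leaves P2 open), so no proper subset is valid.
Among all size-2 subsets of the eligible variables, only {AdSpend, PriceTier} blocks every backdoor path, so it is the unique smallest valid adjustment set.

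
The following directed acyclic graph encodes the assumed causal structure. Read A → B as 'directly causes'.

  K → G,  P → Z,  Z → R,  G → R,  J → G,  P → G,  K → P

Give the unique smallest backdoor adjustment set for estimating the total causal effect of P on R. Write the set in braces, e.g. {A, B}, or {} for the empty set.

{K}

Variables eligible for adjustment (non-descendants of P, excluding P and R): {J, K}.
Backdoor paths from P to R:
  P1: P <- K -> G -> R
The empty set is not sufficient: P1 (P <- K -> G -> R) has no collider blocking it and no conditioned non-collider, so it is open.
Try {K}:
  P1: blocked at fork node K ∈ conditioning set.
{K} contains no descendant of P and blocks every backdoor path.
No other singleton works — e.g. {J} leaves P1 open — so {K} is the unique smallest valid adjustment set.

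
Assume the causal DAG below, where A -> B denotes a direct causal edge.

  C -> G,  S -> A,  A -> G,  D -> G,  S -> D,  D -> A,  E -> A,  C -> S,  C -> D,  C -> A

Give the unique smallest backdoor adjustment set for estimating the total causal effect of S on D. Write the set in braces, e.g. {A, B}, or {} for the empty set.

{C}

Variables eligible for adjustment (non-descendants of S, excluding S and D): {C, E}.
Backdoor paths from S to D:
  P1: S <- C -> D
  P2: S <- C -> A <- D
  P3: S <- C -> A -> G <- D
  P4: S <- C -> G <- D
  P5: S <- C -> G <- A <- D
The empty set is not sufficient: P1 (S <- C -> D) has no collider blocking it and no conditioned non-collider, so it is open.
Try {C}:
  P1: blocked at fork node C ∈ conditioning set.
  P2: blocked at fork node C ∈ conditioning set.
  P3: blocked at fork node C ∈ conditioning set.
  P4: blocked at fork node C ∈ conditioning set.
  P5: blocked at fork node C ∈ conditioning set.
{C} contains no descendant of S and blocks every backdoor path.
No other singleton works — e.g. {E} leaves P1 open — so {C} is the unique smallest valid adjustment set.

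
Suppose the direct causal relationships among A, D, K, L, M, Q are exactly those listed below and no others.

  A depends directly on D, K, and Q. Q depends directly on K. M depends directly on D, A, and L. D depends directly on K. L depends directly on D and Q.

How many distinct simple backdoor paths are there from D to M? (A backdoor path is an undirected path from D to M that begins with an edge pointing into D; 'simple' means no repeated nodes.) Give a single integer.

A backdoor path from D to M is any simple undirected path whose first edge points into D (i.e. leaves D via a parent).
Parents of D: {K}.
Enumerating:
  P1: D <- K -> Q -> L -> M
  P2: D <- K -> Q -> A -> M
  P3: D <- K -> A <- Q -> L -> M
  P4: D <- K -> A -> M
That exhausts the simple backdoor paths. Count: 4.

4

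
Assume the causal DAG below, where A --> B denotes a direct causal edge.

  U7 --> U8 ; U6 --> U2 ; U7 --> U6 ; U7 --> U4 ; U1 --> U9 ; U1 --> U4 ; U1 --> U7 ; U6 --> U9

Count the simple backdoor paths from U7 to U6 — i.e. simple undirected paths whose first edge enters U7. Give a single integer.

1

A backdoor path from U7 to U6 is any simple undirected path whose first edge points into U7 (i.e. leaves U7 via a parent).
Parents of U7: {U1}.
Enumerating:
  P1: U7 <- U1 -> U9 <- U6
That exhausts the simple backdoor paths. Count: 1.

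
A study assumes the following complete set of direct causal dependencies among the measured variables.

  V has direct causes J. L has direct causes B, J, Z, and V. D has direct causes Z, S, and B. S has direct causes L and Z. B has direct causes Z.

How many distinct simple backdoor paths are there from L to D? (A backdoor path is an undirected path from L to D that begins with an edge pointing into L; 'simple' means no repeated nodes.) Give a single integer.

6

A backdoor path from L to D is any simple undirected path whose first edge points into L (i.e. leaves L via a parent).
Parents of L: {B, J, V, Z}.
Enumerating:
  P1: L <- Z -> B -> D
  P2: L <- Z -> S -> D
  P3: L <- Z -> D
  P4: L <- B <- Z -> S -> D
  P5: L <- B <- Z -> D
  P6: L <- B -> D
That exhausts the simple backdoor paths. Count: 6.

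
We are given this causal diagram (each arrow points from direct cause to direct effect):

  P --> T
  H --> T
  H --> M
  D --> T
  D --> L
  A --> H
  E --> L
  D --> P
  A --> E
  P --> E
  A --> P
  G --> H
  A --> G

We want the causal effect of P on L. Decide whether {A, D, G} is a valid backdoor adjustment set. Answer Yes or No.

Backdoor paths from P to L (paths whose first edge points into P):
  P1: P <- A -> E -> L
  P2: P <- A -> G -> H -> T <- D -> L
  P3: P <- A -> H -> T <- D -> L
  P4: P <- D -> L
  P5: P <- D -> T <- H <- A -> E -> L
  P6: P <- D -> T <- H <- G <- A -> E -> L
Condition 1 (no descendant of P in the set): holds — descendants of P are {E, L, T}; none are in {A, D, G}.
Condition 2 (every backdoor path blocked by {A, D, G}):
  P1: blocked at fork node A ∈ conditioning set.
  P2: blocked at fork node A ∈ conditioning set.
  P3: blocked at fork node A ∈ conditioning set.
  P4: blocked at fork node D ∈ conditioning set.
  P5: blocked at fork node D ∈ conditioning set.
  P6: blocked at fork node D ∈ conditioning set.
{A, D, G} satisfies the backdoor criterion.

Yes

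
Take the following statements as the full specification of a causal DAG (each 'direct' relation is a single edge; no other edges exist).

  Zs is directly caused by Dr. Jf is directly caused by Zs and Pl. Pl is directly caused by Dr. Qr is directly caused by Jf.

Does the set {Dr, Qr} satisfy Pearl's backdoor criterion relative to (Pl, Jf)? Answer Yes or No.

No

Backdoor paths from Pl to Jf (paths whose first edge points into Pl):
  P1: Pl <- Dr -> Zs -> Jf
Condition 1 (no descendant of Pl in the set): FAILS — Qr is a descendant of Pl.
Condition 2 (every backdoor path blocked by {Dr, Qr}):
  P1: blocked at fork node Dr ∈ conditioning set.
{Dr, Qr} does not satisfy the backdoor criterion.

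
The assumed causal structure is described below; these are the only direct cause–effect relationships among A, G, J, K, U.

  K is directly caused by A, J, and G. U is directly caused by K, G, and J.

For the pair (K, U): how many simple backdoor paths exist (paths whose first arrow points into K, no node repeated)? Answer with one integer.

A backdoor path from K to U is any simple undirected path whose first edge points into K (i.e. leaves K via a parent).
Parents of K: {A, G, J}.
Enumerating:
  P1: K <- G -> U
  P2: K <- J -> U
That exhausts the simple backdoor paths. Count: 2.

2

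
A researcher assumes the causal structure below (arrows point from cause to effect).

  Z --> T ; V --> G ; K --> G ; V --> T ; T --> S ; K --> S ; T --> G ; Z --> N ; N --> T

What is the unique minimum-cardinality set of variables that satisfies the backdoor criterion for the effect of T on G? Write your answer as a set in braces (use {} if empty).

Variables eligible for adjustment (non-descendants of T, excluding T and G): {K, N, V, Z}.
Backdoor paths from T to G:
  P1: T <- V -> G
The empty set is not sufficient: P1 (T <- V -> G) has no collider blocking it and no conditioned non-collider, so it is open.
Try {V}:
  P1: blocked at fork node V ∈ conditioning set.
{V} contains no descendant of T and blocks every backdoor path.
No other singleton works — e.g. {Z} leaves P1 open — so {V} is the unique smallest valid adjustment set.

{V}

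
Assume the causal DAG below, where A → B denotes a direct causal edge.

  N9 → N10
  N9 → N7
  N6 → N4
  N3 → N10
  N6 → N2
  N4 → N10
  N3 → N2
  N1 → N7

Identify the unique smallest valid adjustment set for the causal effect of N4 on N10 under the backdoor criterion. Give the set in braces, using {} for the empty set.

Variables eligible for adjustment (non-descendants of N4, excluding N4 and N10): {N1, N2, N3, N6, N7, N9}.
Backdoor paths from N4 to N10:
  P1: N4 <- N6 -> N2 <- N3 -> N10
Each backdoor path contains an unconditioned collider, so every path is already blocked with the empty conditioning set:
  P1: blocked at collider N2 (neither it nor any descendant is in the conditioning set).
The empty set is therefore the unique smallest valid set.

{}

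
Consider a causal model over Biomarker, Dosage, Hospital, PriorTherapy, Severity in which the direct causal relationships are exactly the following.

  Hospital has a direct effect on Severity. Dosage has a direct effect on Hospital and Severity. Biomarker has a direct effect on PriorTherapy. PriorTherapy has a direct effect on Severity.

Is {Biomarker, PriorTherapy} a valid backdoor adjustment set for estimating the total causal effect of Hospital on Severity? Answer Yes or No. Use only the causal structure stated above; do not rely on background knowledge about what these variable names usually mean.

No

Backdoor paths from Hospital to Severity (paths whose first edge points into Hospital):
  P1: Hospital <- Dosage -> Severity
Condition 1 (no descendant of Hospital in the set): holds — descendants of Hospital are {Severity}; none are in {Biomarker, PriorTherapy}.
Condition 2 (every backdoor path blocked by {Biomarker, PriorTherapy}):
  P1: open — no interior node is in the conditioning set.
{Biomarker, PriorTherapy} does not satisfy the backdoor criterion.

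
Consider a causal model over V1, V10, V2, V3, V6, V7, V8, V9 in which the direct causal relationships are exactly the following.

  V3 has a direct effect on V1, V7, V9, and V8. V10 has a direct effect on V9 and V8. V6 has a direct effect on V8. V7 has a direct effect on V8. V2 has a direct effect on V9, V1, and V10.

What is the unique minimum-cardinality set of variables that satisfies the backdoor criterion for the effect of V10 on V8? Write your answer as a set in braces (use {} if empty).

Variables eligible for adjustment (non-descendants of V10, excluding V10 and V8): {V1, V2, V3, V6, V7}.
Backdoor paths from V10 to V8:
  P1: V10 <- V2 -> V1 <- V3 -> V7 -> V8
  P2: V10 <- V2 -> V1 <- V3 -> V8
  P3: V10 <- V2 -> V9 <- V3 -> V7 -> V8
  P4: V10 <- V2 -> V9 <- V3 -> V8
Each backdoor path contains an unconditioned collider, so every path is already blocked with the empty conditioning set:
  P1: blocked at collider V1 (neither it nor any descendant is in the conditioning set).
  P2: blocked at collider V1 (neither it nor any descendant is in the conditioning set).
  P3: blocked at collider V9 (neither it nor any descendant is in the conditioning set).
  P4: blocked at collider V9 (neither it nor any descendant is in the conditioning set).
The empty set is therefore the unique smallest valid set.

{}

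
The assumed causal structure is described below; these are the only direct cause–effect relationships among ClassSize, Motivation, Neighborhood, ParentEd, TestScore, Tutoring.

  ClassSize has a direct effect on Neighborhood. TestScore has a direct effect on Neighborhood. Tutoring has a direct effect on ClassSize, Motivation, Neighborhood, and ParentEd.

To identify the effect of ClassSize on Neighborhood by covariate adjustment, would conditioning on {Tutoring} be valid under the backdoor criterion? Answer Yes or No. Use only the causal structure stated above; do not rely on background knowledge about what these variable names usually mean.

Backdoor paths from ClassSize to Neighborhood (paths whose first edge points into ClassSize):
  P1: ClassSize <- Tutoring -> Neighborhood
Condition 1 (no descendant of ClassSize in the set): holds — descendants of ClassSize are {Neighborhood}; none are in {Tutoring}.
Condition 2 (every backdoor path blocked by {Tutoring}):
  P1: blocked at fork node Tutoring ∈ conditioning set.
{Tutoring} satisfies the backdoor criterion.

Yes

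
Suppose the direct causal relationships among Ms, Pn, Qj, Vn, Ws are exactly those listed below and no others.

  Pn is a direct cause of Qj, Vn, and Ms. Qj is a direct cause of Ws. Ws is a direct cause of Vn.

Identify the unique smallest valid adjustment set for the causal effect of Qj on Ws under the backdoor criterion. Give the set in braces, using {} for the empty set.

{}

Variables eligible for adjustment (non-descendants of Qj, excluding Qj and Ws): {Ms, Pn}.
Backdoor paths from Qj to Ws:
  P1: Qj <- Pn -> Vn <- Ws
Each backdoor path contains an unconditioned collider, so every path is already blocked with the empty conditioning set:
  P1: blocked at collider Vn (neither it nor any descendant is in the conditioning set).
The empty set is therefore the unique smallest valid set.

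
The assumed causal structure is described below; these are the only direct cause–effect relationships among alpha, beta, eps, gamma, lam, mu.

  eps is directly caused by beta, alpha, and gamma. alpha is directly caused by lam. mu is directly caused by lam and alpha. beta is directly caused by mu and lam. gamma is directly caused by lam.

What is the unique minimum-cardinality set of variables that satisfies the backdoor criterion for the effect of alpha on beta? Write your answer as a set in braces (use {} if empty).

Variables eligible for adjustment (non-descendants of alpha, excluding alpha and beta): {gamma, lam}.
Backdoor paths from alpha to beta:
  P1: alpha <- lam -> gamma -> eps <- beta
  P2: alpha <- lam -> mu -> beta
  P3: alpha <- lam -> beta
The empty set is not sufficient: P2 (alpha <- lam -> mu -> beta) has no collider blocking it and no conditioned non-collider, so it is open.
Try {lam}:
  P1: blocked at fork node lam ∈ conditioning set.
  P2: blocked at fork node lam ∈ conditioning set.
  P3: blocked at fork node lam ∈ conditioning set.
{lam} contains no descendant of alpha and blocks every backdoor path.
No other singleton works — e.g. {gamma} leaves P2 open — so {lam} is the unique smallest valid adjustment set.

{lam}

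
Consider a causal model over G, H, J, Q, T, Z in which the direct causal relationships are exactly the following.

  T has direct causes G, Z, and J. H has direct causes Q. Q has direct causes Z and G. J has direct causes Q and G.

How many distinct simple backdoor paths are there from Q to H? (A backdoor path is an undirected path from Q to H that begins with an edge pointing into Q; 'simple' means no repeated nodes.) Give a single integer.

0

A backdoor path from Q to H is any simple undirected path whose first edge points into Q (i.e. leaves Q via a parent).
Parents of Q: {G, Z}.
No simple path from any parent of Q reaches H without revisiting Q, so there are no backdoor paths.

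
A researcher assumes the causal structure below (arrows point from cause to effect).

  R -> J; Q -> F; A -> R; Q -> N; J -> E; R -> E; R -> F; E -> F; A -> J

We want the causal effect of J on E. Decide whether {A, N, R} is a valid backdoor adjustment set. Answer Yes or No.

Yes

Backdoor paths from J to E (paths whose first edge points into J):
  P1: J <- A -> R -> E
  P2: J <- A -> R -> F <- E
  P3: J <- R -> E
  P4: J <- R -> F <- E
Condition 1 (no descendant of J in the set): holds — descendants of J are {E, F}; none are in {A, N, R}.
Condition 2 (every backdoor path blocked by {A, N, R}):
  P1: blocked at fork node A ∈ conditioning set.
  P2: blocked at fork node A ∈ conditioning set.
  P3: blocked at fork node R ∈ conditioning set.
  P4: blocked at fork node R ∈ conditioning set.
{A, N, R} satisfies the backdoor criterion.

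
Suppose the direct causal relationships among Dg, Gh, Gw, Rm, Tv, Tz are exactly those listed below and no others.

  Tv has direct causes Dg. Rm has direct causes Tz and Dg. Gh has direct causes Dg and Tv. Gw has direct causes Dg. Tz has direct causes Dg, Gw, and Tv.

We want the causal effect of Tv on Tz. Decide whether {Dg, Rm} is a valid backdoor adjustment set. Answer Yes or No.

No

Backdoor paths from Tv to Tz (paths whose first edge points into Tv):
  P1: Tv <- Dg -> Gw -> Tz
  P2: Tv <- Dg -> Tz
  P3: Tv <- Dg -> Rm <- Tz
Condition 1 (no descendant of Tv in the set): FAILS — Rm is a descendant of Tv.
Condition 2 (every backdoor path blocked by {Dg, Rm}):
  P1: blocked at fork node Dg ∈ conditioning set.
  P2: blocked at fork node Dg ∈ conditioning set.
  P3: blocked at fork node Dg ∈ conditioning set.
{Dg, Rm} does not satisfy the backdoor criterion.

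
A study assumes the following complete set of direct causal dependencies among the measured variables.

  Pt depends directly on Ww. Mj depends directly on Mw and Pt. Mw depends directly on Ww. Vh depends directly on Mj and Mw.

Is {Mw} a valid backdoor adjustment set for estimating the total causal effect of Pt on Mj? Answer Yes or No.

Backdoor paths from Pt to Mj (paths whose first edge points into Pt):
  P1: Pt <- Ww -> Mw -> Mj
  P2: Pt <- Ww -> Mw -> Vh <- Mj
Condition 1 (no descendant of Pt in the set): holds — descendants of Pt are {Mj, Vh}; none are in {Mw}.
Condition 2 (every backdoor path blocked by {Mw}):
  P1: blocked at chain node Mw ∈ conditioning set.
  P2: blocked at chain node Mw ∈ conditioning set.
{Mw} satisfies the backdoor criterion.

Yes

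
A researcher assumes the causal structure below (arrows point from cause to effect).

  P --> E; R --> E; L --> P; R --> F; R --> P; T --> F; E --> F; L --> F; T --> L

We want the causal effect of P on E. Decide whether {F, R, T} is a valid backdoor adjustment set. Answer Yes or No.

Backdoor paths from P to E (paths whose first edge points into P):
  P1: P <- R -> E
  P2: P <- R -> F <- E
  P3: P <- L <- T -> F <- R -> E
  P4: P <- L <- T -> F <- E
  P5: P <- L -> F <- R -> E
  P6: P <- L -> F <- E
Condition 1 (no descendant of P in the set): FAILS — F is a descendant of P.
Condition 2 (every backdoor path blocked by {F, R, T}):
  P1: blocked at fork node R ∈ conditioning set.
  P2: blocked at fork node R ∈ conditioning set.
  P3: blocked at fork node T ∈ conditioning set.
  P4: blocked at fork node T ∈ conditioning set.
  P5: blocked at fork node R ∈ conditioning set.
  P6: open — collider(s) F are conditioned on (or have a conditioned descendant) and no non-collider on the path is in the set.
{F, R, T} does not satisfy the backdoor criterion.

No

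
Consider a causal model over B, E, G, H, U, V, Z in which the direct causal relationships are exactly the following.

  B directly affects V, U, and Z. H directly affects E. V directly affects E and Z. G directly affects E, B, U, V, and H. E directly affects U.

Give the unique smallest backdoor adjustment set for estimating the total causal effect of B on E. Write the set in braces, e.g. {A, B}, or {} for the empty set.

{G}

Variables eligible for adjustment (non-descendants of B, excluding B and E): {G, H}.
Backdoor paths from B to E:
  P1: B <- G -> V -> E
  P2: B <- G -> H -> E
  P3: B <- G -> E
  P4: B <- G -> U <- E
The empty set is not sufficient: P1 (B <- G -> V -> E) has no collider blocking it and no conditioned non-collider, so it is open.
Try {G}:
  P1: blocked at fork node G ∈ conditioning set.
  P2: blocked at fork node G ∈ conditioning set.
  P3: blocked at fork node G ∈ conditioning set.
  P4: blocked at fork node G ∈ conditioning set.
{G} contains no descendant of B and blocks every backdoor path.
No other singleton works — e.g. {H} leaves P1 open — so {G} is the unique smallest valid adjustment set.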